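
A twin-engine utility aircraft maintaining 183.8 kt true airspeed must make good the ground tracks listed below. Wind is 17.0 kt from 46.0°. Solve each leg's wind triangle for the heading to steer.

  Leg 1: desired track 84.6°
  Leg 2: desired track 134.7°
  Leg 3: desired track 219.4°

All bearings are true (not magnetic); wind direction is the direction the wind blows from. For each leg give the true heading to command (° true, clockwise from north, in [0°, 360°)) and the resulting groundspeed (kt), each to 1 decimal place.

Leg 1: heading=81.3°, groundspeed=170.2 kt
Leg 2: heading=129.4°, groundspeed=182.6 kt
Leg 3: heading=218.8°, groundspeed=200.7 kt

Leg 1: desired track 84.6°; wind correction -3.3° → command heading 81.3°, groundspeed 170.2 kt
Leg 2: desired track 134.7°; wind correction -5.3° → command heading 129.4°, groundspeed 182.6 kt
Leg 3: desired track 219.4°; wind correction -0.6° → command heading 218.8°, groundspeed 200.7 kt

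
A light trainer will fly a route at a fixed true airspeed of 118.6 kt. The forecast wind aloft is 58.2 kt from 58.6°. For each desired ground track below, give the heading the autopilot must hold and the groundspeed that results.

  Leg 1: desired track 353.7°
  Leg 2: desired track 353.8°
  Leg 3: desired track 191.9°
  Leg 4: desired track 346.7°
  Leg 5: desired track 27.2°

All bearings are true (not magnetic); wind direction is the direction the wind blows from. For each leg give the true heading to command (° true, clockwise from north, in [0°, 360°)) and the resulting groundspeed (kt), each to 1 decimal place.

Leg 1: heading=20.1°, groundspeed=81.6 kt
Leg 2: heading=20.2°, groundspeed=81.5 kt
Leg 3: heading=171.0°, groundspeed=150.7 kt
Leg 4: heading=14.5°, groundspeed=86.8 kt
Leg 5: heading=42.0°, groundspeed=65.0 kt

Leg 1: desired track 353.7°; wind correction +26.4° → command heading 20.1°, groundspeed 81.6 kt
Leg 2: desired track 353.8°; wind correction +26.4° → command heading 20.2°, groundspeed 81.5 kt
Leg 3: desired track 191.9°; wind correction -20.9° → command heading 171.0°, groundspeed 150.7 kt
Leg 4: desired track 346.7°; wind correction +27.8° → command heading 14.5°, groundspeed 86.8 kt
Leg 5: desired track 27.2°; wind correction +14.8° → command heading 42.0°, groundspeed 65.0 kt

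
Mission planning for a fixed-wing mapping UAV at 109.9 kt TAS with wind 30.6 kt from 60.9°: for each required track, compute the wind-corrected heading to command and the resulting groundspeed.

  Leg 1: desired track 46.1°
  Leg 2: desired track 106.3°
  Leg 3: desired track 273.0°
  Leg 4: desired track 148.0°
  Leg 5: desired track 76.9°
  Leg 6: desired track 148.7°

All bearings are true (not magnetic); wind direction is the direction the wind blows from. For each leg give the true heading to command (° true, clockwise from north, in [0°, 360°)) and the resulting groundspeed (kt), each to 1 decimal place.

Leg 1: heading=50.2°, groundspeed=80.0 kt
Leg 2: heading=94.9°, groundspeed=86.2 kt
Leg 3: heading=281.5°, groundspeed=134.6 kt
Leg 4: heading=131.9°, groundspeed=104.0 kt
Leg 5: heading=72.5°, groundspeed=80.2 kt
Leg 6: heading=132.5°, groundspeed=104.4 kt

Leg 1: desired track 46.1°; wind correction +4.1° → command heading 50.2°, groundspeed 80.0 kt
Leg 2: desired track 106.3°; wind correction -11.4° → command heading 94.9°, groundspeed 86.2 kt
Leg 3: desired track 273.0°; wind correction +8.5° → command heading 281.5°, groundspeed 134.6 kt
Leg 4: desired track 148.0°; wind correction -16.1° → command heading 131.9°, groundspeed 104.0 kt
Leg 5: desired track 76.9°; wind correction -4.4° → command heading 72.5°, groundspeed 80.2 kt
Leg 6: desired track 148.7°; wind correction -16.2° → command heading 132.5°, groundspeed 104.4 kt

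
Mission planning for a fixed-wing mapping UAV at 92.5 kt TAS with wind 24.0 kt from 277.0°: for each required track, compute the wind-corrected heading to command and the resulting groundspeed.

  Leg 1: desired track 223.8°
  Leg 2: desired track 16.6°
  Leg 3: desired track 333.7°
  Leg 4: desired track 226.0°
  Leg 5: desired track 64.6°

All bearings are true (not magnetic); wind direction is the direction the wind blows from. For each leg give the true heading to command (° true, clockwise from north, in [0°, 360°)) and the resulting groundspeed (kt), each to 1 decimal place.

Leg 1: heading=235.8°, groundspeed=76.1 kt
Leg 2: heading=1.8°, groundspeed=93.4 kt
Leg 3: heading=321.2°, groundspeed=77.1 kt
Leg 4: heading=237.6°, groundspeed=75.5 kt
Leg 5: heading=56.6°, groundspeed=111.9 kt

Leg 1: desired track 223.8°; wind correction +12.0° → command heading 235.8°, groundspeed 76.1 kt
Leg 2: desired track 16.6°; wind correction -14.8° → command heading 1.8°, groundspeed 93.4 kt
Leg 3: desired track 333.7°; wind correction -12.5° → command heading 321.2°, groundspeed 77.1 kt
Leg 4: desired track 226.0°; wind correction +11.6° → command heading 237.6°, groundspeed 75.5 kt
Leg 5: desired track 64.6°; wind correction -8.0° → command heading 56.6°, groundspeed 111.9 kt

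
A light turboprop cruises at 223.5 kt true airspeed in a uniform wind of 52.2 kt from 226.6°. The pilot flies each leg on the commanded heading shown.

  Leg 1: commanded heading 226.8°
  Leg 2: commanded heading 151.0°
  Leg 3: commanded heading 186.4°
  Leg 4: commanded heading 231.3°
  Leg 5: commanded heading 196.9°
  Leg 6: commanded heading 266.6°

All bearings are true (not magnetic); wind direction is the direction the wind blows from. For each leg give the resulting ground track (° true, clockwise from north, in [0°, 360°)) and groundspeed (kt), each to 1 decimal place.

Leg 1: track=226.9°, groundspeed=171.3 kt
Leg 2: track=137.5°, groundspeed=216.5 kt
Leg 3: track=176.0°, groundspeed=186.7 kt
Leg 4: track=232.7°, groundspeed=171.5 kt
Leg 5: track=188.6°, groundspeed=180.0 kt
Leg 6: track=277.0°, groundspeed=186.6 kt

Leg 1: heading 226.8°; drift +0.1° → track 226.9°, groundspeed 171.3 kt
Leg 2: heading 151.0°; drift -13.5° → track 137.5°, groundspeed 216.5 kt
Leg 3: heading 186.4°; drift -10.4° → track 176.0°, groundspeed 186.7 kt
Leg 4: heading 231.3°; drift +1.4° → track 232.7°, groundspeed 171.5 kt
Leg 5: heading 196.9°; drift -8.3° → track 188.6°, groundspeed 180.0 kt
Leg 6: heading 266.6°; drift +10.4° → track 277.0°, groundspeed 186.6 kt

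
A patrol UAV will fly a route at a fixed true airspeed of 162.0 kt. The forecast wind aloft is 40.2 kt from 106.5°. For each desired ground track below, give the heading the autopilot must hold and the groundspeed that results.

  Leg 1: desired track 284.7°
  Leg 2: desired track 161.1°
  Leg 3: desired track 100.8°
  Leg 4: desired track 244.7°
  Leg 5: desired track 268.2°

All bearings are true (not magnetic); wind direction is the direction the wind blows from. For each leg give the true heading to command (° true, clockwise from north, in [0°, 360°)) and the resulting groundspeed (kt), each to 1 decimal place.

Leg 1: heading=284.3°, groundspeed=202.2 kt
Leg 2: heading=149.4°, groundspeed=135.4 kt
Leg 3: heading=102.2°, groundspeed=121.9 kt
Leg 4: heading=235.2°, groundspeed=189.7 kt
Leg 5: heading=263.7°, groundspeed=199.7 kt

Leg 1: desired track 284.7°; wind correction -0.4° → command heading 284.3°, groundspeed 202.2 kt
Leg 2: desired track 161.1°; wind correction -11.7° → command heading 149.4°, groundspeed 135.4 kt
Leg 3: desired track 100.8°; wind correction +1.4° → command heading 102.2°, groundspeed 121.9 kt
Leg 4: desired track 244.7°; wind correction -9.5° → command heading 235.2°, groundspeed 189.7 kt
Leg 5: desired track 268.2°; wind correction -4.5° → command heading 263.7°, groundspeed 199.7 kt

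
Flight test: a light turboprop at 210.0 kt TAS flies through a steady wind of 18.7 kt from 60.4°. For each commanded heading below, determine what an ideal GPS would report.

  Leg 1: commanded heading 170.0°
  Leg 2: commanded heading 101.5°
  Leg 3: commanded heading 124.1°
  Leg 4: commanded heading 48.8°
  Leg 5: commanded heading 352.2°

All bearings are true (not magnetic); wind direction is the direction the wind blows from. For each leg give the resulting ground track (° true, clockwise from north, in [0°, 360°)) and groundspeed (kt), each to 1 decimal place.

Leg 1: heading 170.0°; drift +4.7° → track 174.7°, groundspeed 217.0 kt
Leg 2: heading 101.5°; drift +3.6° → track 105.1°, groundspeed 196.3 kt
Leg 3: heading 124.1°; drift +4.8° → track 128.9°, groundspeed 202.4 kt
Leg 4: heading 48.8°; drift -1.1° → track 47.7°, groundspeed 191.7 kt
Leg 5: heading 352.2°; drift -4.9° → track 347.3°, groundspeed 203.8 kt

Leg 1: track=174.7°, groundspeed=217.0 kt
Leg 2: track=105.1°, groundspeed=196.3 kt
Leg 3: track=128.9°, groundspeed=202.4 kt
Leg 4: track=47.7°, groundspeed=191.7 kt
Leg 5: track=347.3°, groundspeed=203.8 kt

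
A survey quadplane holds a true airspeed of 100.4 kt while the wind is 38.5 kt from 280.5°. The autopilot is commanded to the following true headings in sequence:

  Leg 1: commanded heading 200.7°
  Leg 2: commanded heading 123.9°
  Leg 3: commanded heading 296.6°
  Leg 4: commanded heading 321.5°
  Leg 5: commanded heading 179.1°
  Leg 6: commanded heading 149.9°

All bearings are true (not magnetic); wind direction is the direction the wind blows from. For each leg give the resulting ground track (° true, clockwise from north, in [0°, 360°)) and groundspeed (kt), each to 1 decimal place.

Leg 1: track=178.7°, groundspeed=101.0 kt
Leg 2: track=117.5°, groundspeed=136.6 kt
Leg 3: track=306.2°, groundspeed=64.3 kt
Leg 4: track=341.0°, groundspeed=75.7 kt
Leg 5: track=159.8°, groundspeed=114.4 kt
Leg 6: track=136.8°, groundspeed=128.8 kt

Leg 1: heading 200.7°; drift -22.0° → track 178.7°, groundspeed 101.0 kt
Leg 2: heading 123.9°; drift -6.4° → track 117.5°, groundspeed 136.6 kt
Leg 3: heading 296.6°; drift +9.6° → track 306.2°, groundspeed 64.3 kt
Leg 4: heading 321.5°; drift +19.5° → track 341.0°, groundspeed 75.7 kt
Leg 5: heading 179.1°; drift -19.3° → track 159.8°, groundspeed 114.4 kt
Leg 6: heading 149.9°; drift -13.1° → track 136.8°, groundspeed 128.8 kt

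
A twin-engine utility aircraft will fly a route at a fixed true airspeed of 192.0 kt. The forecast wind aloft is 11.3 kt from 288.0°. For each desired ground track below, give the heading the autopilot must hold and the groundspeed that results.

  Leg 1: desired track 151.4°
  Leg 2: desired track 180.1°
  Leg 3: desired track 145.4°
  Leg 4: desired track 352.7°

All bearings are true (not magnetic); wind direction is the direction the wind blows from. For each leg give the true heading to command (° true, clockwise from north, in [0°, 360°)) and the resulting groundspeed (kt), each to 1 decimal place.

Leg 1: heading=153.7°, groundspeed=200.1 kt
Leg 2: heading=183.3°, groundspeed=195.2 kt
Leg 3: heading=147.4°, groundspeed=200.9 kt
Leg 4: heading=349.6°, groundspeed=186.9 kt

Leg 1: desired track 151.4°; wind correction +2.3° → command heading 153.7°, groundspeed 200.1 kt
Leg 2: desired track 180.1°; wind correction +3.2° → command heading 183.3°, groundspeed 195.2 kt
Leg 3: desired track 145.4°; wind correction +2.0° → command heading 147.4°, groundspeed 200.9 kt
Leg 4: desired track 352.7°; wind correction -3.1° → command heading 349.6°, groundspeed 186.9 kt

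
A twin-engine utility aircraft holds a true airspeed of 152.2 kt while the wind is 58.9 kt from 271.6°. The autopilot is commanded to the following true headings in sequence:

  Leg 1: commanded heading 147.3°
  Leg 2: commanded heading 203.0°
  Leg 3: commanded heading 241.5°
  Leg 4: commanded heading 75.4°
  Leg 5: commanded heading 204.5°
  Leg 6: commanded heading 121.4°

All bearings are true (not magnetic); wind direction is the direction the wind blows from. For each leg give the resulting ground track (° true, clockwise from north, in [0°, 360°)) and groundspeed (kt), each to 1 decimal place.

Leg 1: heading 147.3°; drift -14.7° → track 132.6°, groundspeed 191.7 kt
Leg 2: heading 203.0°; drift -22.8° → track 180.2°, groundspeed 141.7 kt
Leg 3: heading 241.5°; drift -16.3° → track 225.2°, groundspeed 105.5 kt
Leg 4: heading 75.4°; drift +4.5° → track 79.9°, groundspeed 209.4 kt
Leg 5: heading 204.5°; drift -22.8° → track 181.7°, groundspeed 140.2 kt
Leg 6: heading 121.4°; drift -8.2° → track 113.2°, groundspeed 205.4 kt

Leg 1: track=132.6°, groundspeed=191.7 kt
Leg 2: track=180.2°, groundspeed=141.7 kt
Leg 3: track=225.2°, groundspeed=105.5 kt
Leg 4: track=79.9°, groundspeed=209.4 kt
Leg 5: track=181.7°, groundspeed=140.2 kt
Leg 6: track=113.2°, groundspeed=205.4 kt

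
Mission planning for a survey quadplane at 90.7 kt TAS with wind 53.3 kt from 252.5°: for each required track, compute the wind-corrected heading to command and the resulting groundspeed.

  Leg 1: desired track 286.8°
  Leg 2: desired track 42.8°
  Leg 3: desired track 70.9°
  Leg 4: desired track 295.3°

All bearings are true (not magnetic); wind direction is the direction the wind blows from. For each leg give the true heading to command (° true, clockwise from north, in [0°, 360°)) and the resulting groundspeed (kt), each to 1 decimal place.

Leg 1: heading=267.5°, groundspeed=41.6 kt
Leg 2: heading=25.9°, groundspeed=133.1 kt
Leg 3: heading=70.0°, groundspeed=144.0 kt
Leg 4: heading=271.8°, groundspeed=44.0 kt

Leg 1: desired track 286.8°; wind correction -19.3° → command heading 267.5°, groundspeed 41.6 kt
Leg 2: desired track 42.8°; wind correction -16.9° → command heading 25.9°, groundspeed 133.1 kt
Leg 3: desired track 70.9°; wind correction -0.9° → command heading 70.0°, groundspeed 144.0 kt
Leg 4: desired track 295.3°; wind correction -23.5° → command heading 271.8°, groundspeed 44.0 kt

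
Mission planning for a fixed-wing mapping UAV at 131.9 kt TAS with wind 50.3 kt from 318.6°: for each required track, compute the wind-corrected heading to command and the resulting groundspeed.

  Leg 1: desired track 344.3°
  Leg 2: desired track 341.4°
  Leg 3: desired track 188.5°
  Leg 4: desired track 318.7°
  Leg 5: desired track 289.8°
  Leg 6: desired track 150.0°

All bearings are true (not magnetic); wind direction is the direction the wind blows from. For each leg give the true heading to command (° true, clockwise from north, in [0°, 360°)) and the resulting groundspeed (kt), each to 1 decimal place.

Leg 1: heading=334.8°, groundspeed=84.8 kt
Leg 2: heading=332.9°, groundspeed=84.1 kt
Leg 3: heading=205.5°, groundspeed=158.6 kt
Leg 4: heading=318.7°, groundspeed=81.6 kt
Leg 5: heading=300.4°, groundspeed=85.6 kt
Leg 6: heading=154.3°, groundspeed=180.8 kt

Leg 1: desired track 344.3°; wind correction -9.5° → command heading 334.8°, groundspeed 84.8 kt
Leg 2: desired track 341.4°; wind correction -8.5° → command heading 332.9°, groundspeed 84.1 kt
Leg 3: desired track 188.5°; wind correction +17.0° → command heading 205.5°, groundspeed 158.6 kt
Leg 4: desired track 318.7°; wind correction +0.0° → command heading 318.7°, groundspeed 81.6 kt
Leg 5: desired track 289.8°; wind correction +10.6° → command heading 300.4°, groundspeed 85.6 kt
Leg 6: desired track 150.0°; wind correction +4.3° → command heading 154.3°, groundspeed 180.8 kt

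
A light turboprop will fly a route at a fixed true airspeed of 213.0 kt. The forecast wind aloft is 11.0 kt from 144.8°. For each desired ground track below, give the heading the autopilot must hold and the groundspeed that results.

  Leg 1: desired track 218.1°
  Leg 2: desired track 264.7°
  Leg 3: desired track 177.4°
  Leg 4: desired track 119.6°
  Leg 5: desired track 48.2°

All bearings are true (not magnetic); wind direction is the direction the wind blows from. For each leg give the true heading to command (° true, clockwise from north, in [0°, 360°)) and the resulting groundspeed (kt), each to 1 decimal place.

Leg 1: desired track 218.1°; wind correction -2.8° → command heading 215.3°, groundspeed 209.6 kt
Leg 2: desired track 264.7°; wind correction -2.6° → command heading 262.1°, groundspeed 218.3 kt
Leg 3: desired track 177.4°; wind correction -1.6° → command heading 175.8°, groundspeed 203.7 kt
Leg 4: desired track 119.6°; wind correction +1.3° → command heading 120.9°, groundspeed 203.0 kt
Leg 5: desired track 48.2°; wind correction +2.9° → command heading 51.1°, groundspeed 214.0 kt

Leg 1: heading=215.3°, groundspeed=209.6 kt
Leg 2: heading=262.1°, groundspeed=218.3 kt
Leg 3: heading=175.8°, groundspeed=203.7 kt
Leg 4: heading=120.9°, groundspeed=203.0 kt
Leg 5: heading=51.1°, groundspeed=214.0 kt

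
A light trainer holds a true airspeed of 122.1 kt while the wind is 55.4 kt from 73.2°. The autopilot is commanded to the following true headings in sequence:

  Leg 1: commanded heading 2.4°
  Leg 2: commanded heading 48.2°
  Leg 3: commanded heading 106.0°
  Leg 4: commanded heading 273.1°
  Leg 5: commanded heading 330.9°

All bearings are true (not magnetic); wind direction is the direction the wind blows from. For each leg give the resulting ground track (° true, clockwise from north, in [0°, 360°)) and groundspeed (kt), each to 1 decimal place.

Leg 1: heading 2.4°; drift -26.7° → track 335.7°, groundspeed 116.3 kt
Leg 2: heading 48.2°; drift -18.0° → track 30.2°, groundspeed 75.6 kt
Leg 3: heading 106.0°; drift +21.7° → track 127.7°, groundspeed 81.3 kt
Leg 4: heading 273.1°; drift -6.2° → track 266.9°, groundspeed 175.2 kt
Leg 5: heading 330.9°; drift -22.0° → track 308.9°, groundspeed 144.4 kt

Leg 1: track=335.7°, groundspeed=116.3 kt
Leg 2: track=30.2°, groundspeed=75.6 kt
Leg 3: track=127.7°, groundspeed=81.3 kt
Leg 4: track=266.9°, groundspeed=175.2 kt
Leg 5: track=308.9°, groundspeed=144.4 kt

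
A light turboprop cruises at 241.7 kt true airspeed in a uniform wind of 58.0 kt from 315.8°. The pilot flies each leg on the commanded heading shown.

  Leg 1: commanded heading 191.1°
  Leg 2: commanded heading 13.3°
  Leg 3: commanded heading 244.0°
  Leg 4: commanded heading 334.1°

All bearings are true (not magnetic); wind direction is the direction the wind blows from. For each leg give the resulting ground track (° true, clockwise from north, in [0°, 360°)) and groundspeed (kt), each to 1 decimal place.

Leg 1: heading 191.1°; drift -9.8° → track 181.3°, groundspeed 278.8 kt
Leg 2: heading 13.3°; drift +13.1° → track 26.4°, groundspeed 216.1 kt
Leg 3: heading 244.0°; drift -13.8° → track 230.2°, groundspeed 230.3 kt
Leg 4: heading 334.1°; drift +5.6° → track 339.7°, groundspeed 187.5 kt

Leg 1: track=181.3°, groundspeed=278.8 kt
Leg 2: track=26.4°, groundspeed=216.1 kt
Leg 3: track=230.2°, groundspeed=230.3 kt
Leg 4: track=339.7°, groundspeed=187.5 kt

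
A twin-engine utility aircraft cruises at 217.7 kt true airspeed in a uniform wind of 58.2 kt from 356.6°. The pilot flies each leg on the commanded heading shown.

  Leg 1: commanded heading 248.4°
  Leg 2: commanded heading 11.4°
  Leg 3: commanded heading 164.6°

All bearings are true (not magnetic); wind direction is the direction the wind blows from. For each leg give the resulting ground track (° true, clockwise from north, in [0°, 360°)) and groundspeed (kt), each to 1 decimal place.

Leg 1: track=235.2°, groundspeed=242.3 kt
Leg 2: track=16.7°, groundspeed=162.1 kt
Leg 3: track=167.1°, groundspeed=274.9 kt

Leg 1: heading 248.4°; drift -13.2° → track 235.2°, groundspeed 242.3 kt
Leg 2: heading 11.4°; drift +5.3° → track 16.7°, groundspeed 162.1 kt
Leg 3: heading 164.6°; drift +2.5° → track 167.1°, groundspeed 274.9 kt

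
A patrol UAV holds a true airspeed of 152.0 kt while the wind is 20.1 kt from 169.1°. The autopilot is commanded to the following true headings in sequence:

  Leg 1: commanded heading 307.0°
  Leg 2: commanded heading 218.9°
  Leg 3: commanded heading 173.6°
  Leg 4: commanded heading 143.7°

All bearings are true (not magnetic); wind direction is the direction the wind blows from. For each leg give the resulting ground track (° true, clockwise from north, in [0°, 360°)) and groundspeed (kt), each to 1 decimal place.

Leg 1: heading 307.0°; drift +4.6° → track 311.6°, groundspeed 167.5 kt
Leg 2: heading 218.9°; drift +6.3° → track 225.2°, groundspeed 139.9 kt
Leg 3: heading 173.6°; drift +0.7° → track 174.3°, groundspeed 132.0 kt
Leg 4: heading 143.7°; drift -3.7° → track 140.0°, groundspeed 134.1 kt

Leg 1: track=311.6°, groundspeed=167.5 kt
Leg 2: track=225.2°, groundspeed=139.9 kt
Leg 3: track=174.3°, groundspeed=132.0 kt
Leg 4: track=140.0°, groundspeed=134.1 kt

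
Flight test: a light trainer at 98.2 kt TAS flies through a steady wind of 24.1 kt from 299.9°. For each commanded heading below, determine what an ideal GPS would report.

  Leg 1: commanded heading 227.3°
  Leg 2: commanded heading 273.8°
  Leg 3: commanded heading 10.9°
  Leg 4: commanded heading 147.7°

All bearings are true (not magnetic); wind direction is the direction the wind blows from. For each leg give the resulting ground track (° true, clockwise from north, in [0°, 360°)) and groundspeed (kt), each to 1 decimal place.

Leg 1: track=213.1°, groundspeed=93.9 kt
Leg 2: track=265.9°, groundspeed=77.3 kt
Leg 3: track=25.1°, groundspeed=93.2 kt
Leg 4: track=142.3°, groundspeed=120.0 kt

Leg 1: heading 227.3°; drift -14.2° → track 213.1°, groundspeed 93.9 kt
Leg 2: heading 273.8°; drift -7.9° → track 265.9°, groundspeed 77.3 kt
Leg 3: heading 10.9°; drift +14.2° → track 25.1°, groundspeed 93.2 kt
Leg 4: heading 147.7°; drift -5.4° → track 142.3°, groundspeed 120.0 kt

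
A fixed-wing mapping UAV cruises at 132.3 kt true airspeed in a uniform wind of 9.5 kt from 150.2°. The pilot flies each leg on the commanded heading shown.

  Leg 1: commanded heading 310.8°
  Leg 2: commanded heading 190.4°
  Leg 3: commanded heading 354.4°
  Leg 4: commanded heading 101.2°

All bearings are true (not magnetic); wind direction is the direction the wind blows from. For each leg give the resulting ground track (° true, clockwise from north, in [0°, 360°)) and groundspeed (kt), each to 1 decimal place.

Leg 1: heading 310.8°; drift +1.3° → track 312.1°, groundspeed 141.3 kt
Leg 2: heading 190.4°; drift +2.8° → track 193.2°, groundspeed 125.2 kt
Leg 3: heading 354.4°; drift -1.6° → track 352.8°, groundspeed 141.0 kt
Leg 4: heading 101.2°; drift -3.3° → track 97.9°, groundspeed 126.3 kt

Leg 1: track=312.1°, groundspeed=141.3 kt
Leg 2: track=193.2°, groundspeed=125.2 kt
Leg 3: track=352.8°, groundspeed=141.0 kt
Leg 4: track=97.9°, groundspeed=126.3 kt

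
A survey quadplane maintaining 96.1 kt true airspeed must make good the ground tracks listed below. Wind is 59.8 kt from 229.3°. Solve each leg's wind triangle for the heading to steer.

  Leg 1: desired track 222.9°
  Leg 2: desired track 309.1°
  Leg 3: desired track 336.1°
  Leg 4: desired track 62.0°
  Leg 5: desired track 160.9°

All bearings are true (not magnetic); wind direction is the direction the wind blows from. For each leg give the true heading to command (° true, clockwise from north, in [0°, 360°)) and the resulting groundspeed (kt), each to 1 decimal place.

Leg 1: desired track 222.9°; wind correction +4.0° → command heading 226.9°, groundspeed 36.4 kt
Leg 2: desired track 309.1°; wind correction -37.8° → command heading 271.3°, groundspeed 65.4 kt
Leg 3: desired track 336.1°; wind correction -36.6° → command heading 299.5°, groundspeed 94.5 kt
Leg 4: desired track 62.0°; wind correction +7.9° → command heading 69.9°, groundspeed 153.5 kt
Leg 5: desired track 160.9°; wind correction +35.4° → command heading 196.3°, groundspeed 56.4 kt

Leg 1: heading=226.9°, groundspeed=36.4 kt
Leg 2: heading=271.3°, groundspeed=65.4 kt
Leg 3: heading=299.5°, groundspeed=94.5 kt
Leg 4: heading=69.9°, groundspeed=153.5 kt
Leg 5: heading=196.3°, groundspeed=56.4 kt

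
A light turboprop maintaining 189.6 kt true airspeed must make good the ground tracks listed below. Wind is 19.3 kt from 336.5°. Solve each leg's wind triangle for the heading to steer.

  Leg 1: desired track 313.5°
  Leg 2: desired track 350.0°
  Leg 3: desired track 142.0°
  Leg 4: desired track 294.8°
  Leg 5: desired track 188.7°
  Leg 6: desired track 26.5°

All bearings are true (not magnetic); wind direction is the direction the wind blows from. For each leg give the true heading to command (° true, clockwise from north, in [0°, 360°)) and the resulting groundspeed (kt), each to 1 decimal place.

Leg 1: heading=315.8°, groundspeed=171.7 kt
Leg 2: heading=348.6°, groundspeed=170.8 kt
Leg 3: heading=140.5°, groundspeed=208.2 kt
Leg 4: heading=298.7°, groundspeed=174.8 kt
Leg 5: heading=191.8°, groundspeed=205.7 kt
Leg 6: heading=22.0°, groundspeed=176.6 kt

Leg 1: desired track 313.5°; wind correction +2.3° → command heading 315.8°, groundspeed 171.7 kt
Leg 2: desired track 350.0°; wind correction -1.4° → command heading 348.6°, groundspeed 170.8 kt
Leg 3: desired track 142.0°; wind correction -1.5° → command heading 140.5°, groundspeed 208.2 kt
Leg 4: desired track 294.8°; wind correction +3.9° → command heading 298.7°, groundspeed 174.8 kt
Leg 5: desired track 188.7°; wind correction +3.1° → command heading 191.8°, groundspeed 205.7 kt
Leg 6: desired track 26.5°; wind correction -4.5° → command heading 22.0°, groundspeed 176.6 kt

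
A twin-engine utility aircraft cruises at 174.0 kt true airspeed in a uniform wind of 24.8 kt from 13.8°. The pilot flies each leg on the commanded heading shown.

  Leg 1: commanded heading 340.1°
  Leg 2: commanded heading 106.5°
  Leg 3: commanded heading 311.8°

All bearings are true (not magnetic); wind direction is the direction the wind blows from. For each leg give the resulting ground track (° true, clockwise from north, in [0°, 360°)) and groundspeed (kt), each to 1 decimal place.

Leg 1: track=335.0°, groundspeed=154.0 kt
Leg 2: track=114.5°, groundspeed=176.9 kt
Leg 3: track=304.1°, groundspeed=163.8 kt

Leg 1: heading 340.1°; drift -5.1° → track 335.0°, groundspeed 154.0 kt
Leg 2: heading 106.5°; drift +8.0° → track 114.5°, groundspeed 176.9 kt
Leg 3: heading 311.8°; drift -7.7° → track 304.1°, groundspeed 163.8 kt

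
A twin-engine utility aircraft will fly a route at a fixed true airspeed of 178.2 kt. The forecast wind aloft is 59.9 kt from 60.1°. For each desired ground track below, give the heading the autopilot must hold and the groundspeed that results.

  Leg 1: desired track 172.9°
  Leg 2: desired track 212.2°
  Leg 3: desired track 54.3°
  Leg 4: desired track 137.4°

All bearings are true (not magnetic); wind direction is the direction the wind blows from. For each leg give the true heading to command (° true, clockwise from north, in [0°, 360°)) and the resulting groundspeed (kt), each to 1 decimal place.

Leg 1: desired track 172.9°; wind correction -18.1° → command heading 154.8°, groundspeed 192.6 kt
Leg 2: desired track 212.2°; wind correction -9.0° → command heading 203.2°, groundspeed 228.9 kt
Leg 3: desired track 54.3°; wind correction +1.9° → command heading 56.2°, groundspeed 118.5 kt
Leg 4: desired track 137.4°; wind correction -19.1° → command heading 118.3°, groundspeed 155.2 kt

Leg 1: heading=154.8°, groundspeed=192.6 kt
Leg 2: heading=203.2°, groundspeed=228.9 kt
Leg 3: heading=56.2°, groundspeed=118.5 kt
Leg 4: heading=118.3°, groundspeed=155.2 kt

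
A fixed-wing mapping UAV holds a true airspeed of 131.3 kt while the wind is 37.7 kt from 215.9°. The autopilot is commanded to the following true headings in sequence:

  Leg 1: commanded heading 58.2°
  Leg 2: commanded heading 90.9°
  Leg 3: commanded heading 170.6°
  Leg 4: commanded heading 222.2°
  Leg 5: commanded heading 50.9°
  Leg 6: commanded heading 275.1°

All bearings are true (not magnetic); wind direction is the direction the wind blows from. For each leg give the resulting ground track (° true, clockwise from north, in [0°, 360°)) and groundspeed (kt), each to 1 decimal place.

Leg 1: heading 58.2°; drift -4.9° → track 53.3°, groundspeed 166.8 kt
Leg 2: heading 90.9°; drift -11.4° → track 79.5°, groundspeed 156.0 kt
Leg 3: heading 170.6°; drift -14.3° → track 156.3°, groundspeed 108.2 kt
Leg 4: heading 222.2°; drift +2.5° → track 224.7°, groundspeed 93.9 kt
Leg 5: heading 50.9°; drift -3.3° → track 47.6°, groundspeed 168.0 kt
Leg 6: heading 275.1°; drift +16.1° → track 291.2°, groundspeed 116.6 kt

Leg 1: track=53.3°, groundspeed=166.8 kt
Leg 2: track=79.5°, groundspeed=156.0 kt
Leg 3: track=156.3°, groundspeed=108.2 kt
Leg 4: track=224.7°, groundspeed=93.9 kt
Leg 5: track=47.6°, groundspeed=168.0 kt
Leg 6: track=291.2°, groundspeed=116.6 kt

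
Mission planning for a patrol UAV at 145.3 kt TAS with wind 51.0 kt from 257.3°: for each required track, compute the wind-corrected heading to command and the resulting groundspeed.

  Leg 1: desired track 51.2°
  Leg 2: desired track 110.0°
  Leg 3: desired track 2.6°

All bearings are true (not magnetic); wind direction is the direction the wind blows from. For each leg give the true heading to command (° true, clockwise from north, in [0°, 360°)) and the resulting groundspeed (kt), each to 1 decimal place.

Leg 1: heading=42.3°, groundspeed=189.4 kt
Leg 2: heading=120.9°, groundspeed=185.6 kt
Leg 3: heading=342.8°, groundspeed=150.2 kt

Leg 1: desired track 51.2°; wind correction -8.9° → command heading 42.3°, groundspeed 189.4 kt
Leg 2: desired track 110.0°; wind correction +10.9° → command heading 120.9°, groundspeed 185.6 kt
Leg 3: desired track 2.6°; wind correction -19.8° → command heading 342.8°, groundspeed 150.2 kt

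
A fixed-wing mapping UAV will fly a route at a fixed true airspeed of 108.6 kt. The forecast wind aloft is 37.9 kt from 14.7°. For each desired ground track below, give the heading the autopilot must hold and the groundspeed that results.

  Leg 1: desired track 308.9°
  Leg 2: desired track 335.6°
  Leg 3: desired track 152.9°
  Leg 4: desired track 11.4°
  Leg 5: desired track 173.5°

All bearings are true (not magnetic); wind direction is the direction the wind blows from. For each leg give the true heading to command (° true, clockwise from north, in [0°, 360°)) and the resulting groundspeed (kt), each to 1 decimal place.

Leg 1: desired track 308.9°; wind correction +18.6° → command heading 327.5°, groundspeed 87.4 kt
Leg 2: desired track 335.6°; wind correction +12.7° → command heading 348.3°, groundspeed 76.5 kt
Leg 3: desired track 152.9°; wind correction -13.5° → command heading 139.4°, groundspeed 133.9 kt
Leg 4: desired track 11.4°; wind correction +1.2° → command heading 12.6°, groundspeed 70.7 kt
Leg 5: desired track 173.5°; wind correction -7.3° → command heading 166.2°, groundspeed 143.1 kt

Leg 1: heading=327.5°, groundspeed=87.4 kt
Leg 2: heading=348.3°, groundspeed=76.5 kt
Leg 3: heading=139.4°, groundspeed=133.9 kt
Leg 4: heading=12.6°, groundspeed=70.7 kt
Leg 5: heading=166.2°, groundspeed=143.1 kt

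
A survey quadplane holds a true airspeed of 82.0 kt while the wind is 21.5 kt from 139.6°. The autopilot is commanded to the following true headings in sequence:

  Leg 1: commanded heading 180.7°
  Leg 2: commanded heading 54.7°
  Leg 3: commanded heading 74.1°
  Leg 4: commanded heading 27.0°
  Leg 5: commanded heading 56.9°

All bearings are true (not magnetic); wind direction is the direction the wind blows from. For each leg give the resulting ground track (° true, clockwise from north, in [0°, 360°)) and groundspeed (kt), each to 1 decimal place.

Leg 1: heading 180.7°; drift +12.1° → track 192.8°, groundspeed 67.3 kt
Leg 2: heading 54.7°; drift -15.0° → track 39.7°, groundspeed 82.9 kt
Leg 3: heading 74.1°; drift -15.0° → track 59.1°, groundspeed 75.7 kt
Leg 4: heading 27.0°; drift -12.4° → track 14.6°, groundspeed 92.4 kt
Leg 5: heading 56.9°; drift -15.1° → track 41.8°, groundspeed 82.1 kt

Leg 1: track=192.8°, groundspeed=67.3 kt
Leg 2: track=39.7°, groundspeed=82.9 kt
Leg 3: track=59.1°, groundspeed=75.7 kt
Leg 4: track=14.6°, groundspeed=92.4 kt
Leg 5: track=41.8°, groundspeed=82.1 kt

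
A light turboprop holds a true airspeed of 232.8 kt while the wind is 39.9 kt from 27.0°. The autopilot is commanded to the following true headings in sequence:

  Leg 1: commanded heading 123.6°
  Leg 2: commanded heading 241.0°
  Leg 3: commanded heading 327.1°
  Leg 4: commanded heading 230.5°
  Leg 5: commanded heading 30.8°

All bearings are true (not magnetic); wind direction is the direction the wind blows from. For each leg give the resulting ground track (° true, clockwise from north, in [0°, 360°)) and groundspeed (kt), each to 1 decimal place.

Leg 1: heading 123.6°; drift +9.5° → track 133.1°, groundspeed 240.7 kt
Leg 2: heading 241.0°; drift -4.8° → track 236.2°, groundspeed 266.8 kt
Leg 3: heading 327.1°; drift -9.2° → track 317.9°, groundspeed 215.6 kt
Leg 4: heading 230.5°; drift -3.4° → track 227.1°, groundspeed 269.9 kt
Leg 5: heading 30.8°; drift +0.8° → track 31.6°, groundspeed 193.0 kt

Leg 1: track=133.1°, groundspeed=240.7 kt
Leg 2: track=236.2°, groundspeed=266.8 kt
Leg 3: track=317.9°, groundspeed=215.6 kt
Leg 4: track=227.1°, groundspeed=269.9 kt
Leg 5: track=31.6°, groundspeed=193.0 kt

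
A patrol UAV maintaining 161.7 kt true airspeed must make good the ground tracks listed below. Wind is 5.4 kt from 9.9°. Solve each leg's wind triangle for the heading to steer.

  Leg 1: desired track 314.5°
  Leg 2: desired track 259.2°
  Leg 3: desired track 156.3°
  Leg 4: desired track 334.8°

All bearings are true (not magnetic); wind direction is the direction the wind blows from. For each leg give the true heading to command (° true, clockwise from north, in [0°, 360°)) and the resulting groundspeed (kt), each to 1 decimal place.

Leg 1: desired track 314.5°; wind correction +1.6° → command heading 316.1°, groundspeed 158.6 kt
Leg 2: desired track 259.2°; wind correction +1.8° → command heading 261.0°, groundspeed 163.5 kt
Leg 3: desired track 156.3°; wind correction -1.1° → command heading 155.2°, groundspeed 166.2 kt
Leg 4: desired track 334.8°; wind correction +1.1° → command heading 335.9°, groundspeed 157.3 kt

Leg 1: heading=316.1°, groundspeed=158.6 kt
Leg 2: heading=261.0°, groundspeed=163.5 kt
Leg 3: heading=155.2°, groundspeed=166.2 kt
Leg 4: heading=335.9°, groundspeed=157.3 kt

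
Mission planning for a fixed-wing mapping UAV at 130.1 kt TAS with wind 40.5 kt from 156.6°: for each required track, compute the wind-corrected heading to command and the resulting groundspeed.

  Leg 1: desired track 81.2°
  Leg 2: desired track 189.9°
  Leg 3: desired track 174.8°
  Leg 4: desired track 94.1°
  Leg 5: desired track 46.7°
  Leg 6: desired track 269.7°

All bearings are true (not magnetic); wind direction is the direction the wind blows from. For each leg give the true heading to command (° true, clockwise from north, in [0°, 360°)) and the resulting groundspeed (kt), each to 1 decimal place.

Leg 1: desired track 81.2°; wind correction +17.5° → command heading 98.7°, groundspeed 113.8 kt
Leg 2: desired track 189.9°; wind correction -9.8° → command heading 180.1°, groundspeed 94.3 kt
Leg 3: desired track 174.8°; wind correction -5.6° → command heading 169.2°, groundspeed 91.0 kt
Leg 4: desired track 94.1°; wind correction +16.0° → command heading 110.1°, groundspeed 106.3 kt
Leg 5: desired track 46.7°; wind correction +17.0° → command heading 63.7°, groundspeed 138.2 kt
Leg 6: desired track 269.7°; wind correction -16.6° → command heading 253.1°, groundspeed 140.5 kt

Leg 1: heading=98.7°, groundspeed=113.8 kt
Leg 2: heading=180.1°, groundspeed=94.3 kt
Leg 3: heading=169.2°, groundspeed=91.0 kt
Leg 4: heading=110.1°, groundspeed=106.3 kt
Leg 5: heading=63.7°, groundspeed=138.2 kt
Leg 6: heading=253.1°, groundspeed=140.5 kt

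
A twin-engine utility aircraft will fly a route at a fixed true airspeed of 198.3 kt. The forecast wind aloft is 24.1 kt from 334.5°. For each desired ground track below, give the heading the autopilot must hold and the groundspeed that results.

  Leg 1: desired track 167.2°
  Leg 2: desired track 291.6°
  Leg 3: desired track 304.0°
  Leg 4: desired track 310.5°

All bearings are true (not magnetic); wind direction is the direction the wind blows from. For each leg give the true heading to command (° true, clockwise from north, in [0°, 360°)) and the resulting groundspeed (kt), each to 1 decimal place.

Leg 1: desired track 167.2°; wind correction +1.5° → command heading 168.7°, groundspeed 221.7 kt
Leg 2: desired track 291.6°; wind correction +4.7° → command heading 296.3°, groundspeed 180.0 kt
Leg 3: desired track 304.0°; wind correction +3.5° → command heading 307.5°, groundspeed 177.2 kt
Leg 4: desired track 310.5°; wind correction +2.8° → command heading 313.3°, groundspeed 176.0 kt

Leg 1: heading=168.7°, groundspeed=221.7 kt
Leg 2: heading=296.3°, groundspeed=180.0 kt
Leg 3: heading=307.5°, groundspeed=177.2 kt
Leg 4: heading=313.3°, groundspeed=176.0 kt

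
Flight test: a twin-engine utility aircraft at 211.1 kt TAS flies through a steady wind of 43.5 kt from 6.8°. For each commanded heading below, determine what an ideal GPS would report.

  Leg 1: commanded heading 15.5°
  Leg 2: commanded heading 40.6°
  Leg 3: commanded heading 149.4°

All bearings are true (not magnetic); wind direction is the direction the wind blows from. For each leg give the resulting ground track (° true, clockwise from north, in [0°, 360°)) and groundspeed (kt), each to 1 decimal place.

Leg 1: heading 15.5°; drift +2.2° → track 17.7°, groundspeed 168.2 kt
Leg 2: heading 40.6°; drift +7.9° → track 48.5°, groundspeed 176.6 kt
Leg 3: heading 149.4°; drift +6.1° → track 155.5°, groundspeed 247.1 kt

Leg 1: track=17.7°, groundspeed=168.2 kt
Leg 2: track=48.5°, groundspeed=176.6 kt
Leg 3: track=155.5°, groundspeed=247.1 kt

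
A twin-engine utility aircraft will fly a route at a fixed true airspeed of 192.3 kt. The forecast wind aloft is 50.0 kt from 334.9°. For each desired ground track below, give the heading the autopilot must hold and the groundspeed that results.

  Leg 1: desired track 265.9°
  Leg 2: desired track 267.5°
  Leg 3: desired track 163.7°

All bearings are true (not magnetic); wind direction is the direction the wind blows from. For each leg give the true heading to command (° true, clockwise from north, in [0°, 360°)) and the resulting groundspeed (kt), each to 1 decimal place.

Leg 1: desired track 265.9°; wind correction +14.0° → command heading 279.9°, groundspeed 168.6 kt
Leg 2: desired track 267.5°; wind correction +13.9° → command heading 281.4°, groundspeed 167.5 kt
Leg 3: desired track 163.7°; wind correction +2.3° → command heading 166.0°, groundspeed 241.6 kt

Leg 1: heading=279.9°, groundspeed=168.6 kt
Leg 2: heading=281.4°, groundspeed=167.5 kt
Leg 3: heading=166.0°, groundspeed=241.6 kt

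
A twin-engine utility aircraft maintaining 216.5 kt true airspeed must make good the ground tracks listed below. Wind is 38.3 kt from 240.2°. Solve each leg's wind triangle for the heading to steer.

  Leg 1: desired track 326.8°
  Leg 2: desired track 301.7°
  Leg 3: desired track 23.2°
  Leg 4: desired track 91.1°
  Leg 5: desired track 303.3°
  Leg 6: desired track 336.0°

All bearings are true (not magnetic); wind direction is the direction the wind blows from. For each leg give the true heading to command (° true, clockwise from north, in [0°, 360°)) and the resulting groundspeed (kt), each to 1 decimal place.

Leg 1: desired track 326.8°; wind correction -10.2° → command heading 316.6°, groundspeed 210.8 kt
Leg 2: desired track 301.7°; wind correction -8.9° → command heading 292.8°, groundspeed 195.6 kt
Leg 3: desired track 23.2°; wind correction -6.1° → command heading 17.1°, groundspeed 245.9 kt
Leg 4: desired track 91.1°; wind correction +5.2° → command heading 96.3°, groundspeed 248.5 kt
Leg 5: desired track 303.3°; wind correction -9.1° → command heading 294.2°, groundspeed 196.5 kt
Leg 6: desired track 336.0°; wind correction -10.1° → command heading 325.9°, groundspeed 217.0 kt

Leg 1: heading=316.6°, groundspeed=210.8 kt
Leg 2: heading=292.8°, groundspeed=195.6 kt
Leg 3: heading=17.1°, groundspeed=245.9 kt
Leg 4: heading=96.3°, groundspeed=248.5 kt
Leg 5: heading=294.2°, groundspeed=196.5 kt
Leg 6: heading=325.9°, groundspeed=217.0 kt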